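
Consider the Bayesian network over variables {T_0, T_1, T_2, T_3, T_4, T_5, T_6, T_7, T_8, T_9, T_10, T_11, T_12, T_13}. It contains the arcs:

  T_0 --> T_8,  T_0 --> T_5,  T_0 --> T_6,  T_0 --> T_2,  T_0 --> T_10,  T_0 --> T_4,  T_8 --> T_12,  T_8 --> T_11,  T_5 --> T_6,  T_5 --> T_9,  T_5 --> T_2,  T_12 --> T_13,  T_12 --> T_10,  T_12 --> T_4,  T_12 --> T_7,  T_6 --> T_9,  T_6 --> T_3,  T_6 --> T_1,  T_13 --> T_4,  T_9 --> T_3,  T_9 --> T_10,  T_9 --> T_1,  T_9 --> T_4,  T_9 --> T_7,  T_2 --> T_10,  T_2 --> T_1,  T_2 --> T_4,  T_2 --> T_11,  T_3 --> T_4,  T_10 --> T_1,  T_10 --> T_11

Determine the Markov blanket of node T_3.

Parents of T_3: T_6, T_9.
T_3 has child T_4.
Parents of each child, excluding T_3:
  T_4: T_0, T_2, T_9, T_12, T_13
So the Markov blanket of T_3 is {T_0, T_2, T_4, T_6, T_9, T_12, T_13}.

{T_0, T_2, T_4, T_6, T_9, T_12, T_13}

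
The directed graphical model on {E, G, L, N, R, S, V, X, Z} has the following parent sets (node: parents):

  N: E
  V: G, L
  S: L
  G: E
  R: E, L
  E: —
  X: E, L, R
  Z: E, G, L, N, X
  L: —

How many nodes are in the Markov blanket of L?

8

Pa(L) = {}.
Children of L: R, S, V, X, Z.
For each child, the remaining parents (spouses of L):
  R: E
  S: —
  V: G
  X: E, R
  Z: E, G, N, X
MB(L) = {E, G, N, R, S, V, X, Z}, which has 8 nodes.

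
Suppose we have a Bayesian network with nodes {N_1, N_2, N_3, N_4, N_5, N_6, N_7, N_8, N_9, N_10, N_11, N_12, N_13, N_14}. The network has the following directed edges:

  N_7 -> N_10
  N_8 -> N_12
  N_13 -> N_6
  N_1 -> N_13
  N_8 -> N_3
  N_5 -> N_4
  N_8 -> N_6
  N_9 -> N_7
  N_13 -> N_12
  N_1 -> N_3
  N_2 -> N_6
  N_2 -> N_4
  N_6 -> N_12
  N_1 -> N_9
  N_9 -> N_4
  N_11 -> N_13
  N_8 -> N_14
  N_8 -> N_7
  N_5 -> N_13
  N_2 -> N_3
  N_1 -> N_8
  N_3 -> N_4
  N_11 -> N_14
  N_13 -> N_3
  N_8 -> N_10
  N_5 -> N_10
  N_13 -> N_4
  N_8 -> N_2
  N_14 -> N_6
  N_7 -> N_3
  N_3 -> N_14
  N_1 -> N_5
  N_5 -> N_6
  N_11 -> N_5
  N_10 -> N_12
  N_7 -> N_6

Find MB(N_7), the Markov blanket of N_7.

{N_1, N_2, N_3, N_5, N_6, N_8, N_9, N_10, N_13, N_14}

Recall MB(v) = parents ∪ children ∪ spouses, where spouses are the other parents of v's children.
N_7's parents: N_8, N_9.
N_7 has children N_3, N_6, N_10.
Co-parents of N_7 (other parents of its children):
  N_10's other parents are N_5, N_8.
  parents(N_3) \ {N_7} = {N_1, N_2, N_8, N_13}.
  N_6's other parents are N_2, N_5, N_8, N_13, N_14.
MB(N_7) = {N_1, N_2, N_3, N_5, N_6, N_8, N_9, N_10, N_13, N_14}.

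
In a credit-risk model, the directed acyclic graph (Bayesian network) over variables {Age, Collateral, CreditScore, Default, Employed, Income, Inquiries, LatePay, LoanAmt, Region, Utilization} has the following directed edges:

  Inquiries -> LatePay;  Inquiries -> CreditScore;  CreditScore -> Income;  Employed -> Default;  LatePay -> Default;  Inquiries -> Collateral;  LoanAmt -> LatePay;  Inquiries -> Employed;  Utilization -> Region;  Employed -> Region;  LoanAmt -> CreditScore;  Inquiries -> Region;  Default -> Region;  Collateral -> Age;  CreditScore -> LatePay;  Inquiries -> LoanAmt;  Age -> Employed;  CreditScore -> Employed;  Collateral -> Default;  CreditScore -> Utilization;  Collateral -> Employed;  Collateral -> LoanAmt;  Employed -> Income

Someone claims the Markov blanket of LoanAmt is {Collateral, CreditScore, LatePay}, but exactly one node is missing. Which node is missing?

Inquiries

The Markov blanket of a node is its parents, its children, and the other parents of its children.
LoanAmt's children: CreditScore, LatePay.
Parents of LoanAmt: Collateral, Inquiries.
Other parents of LoanAmt's children:
  CreditScore's other parent is Inquiries.
  parents(LatePay) \ {LoanAmt} = {CreditScore, Inquiries}.
MB(LoanAmt) = {Collateral, CreditScore, Inquiries, LatePay}.
Comparing with the claimed set, Inquiries is missing.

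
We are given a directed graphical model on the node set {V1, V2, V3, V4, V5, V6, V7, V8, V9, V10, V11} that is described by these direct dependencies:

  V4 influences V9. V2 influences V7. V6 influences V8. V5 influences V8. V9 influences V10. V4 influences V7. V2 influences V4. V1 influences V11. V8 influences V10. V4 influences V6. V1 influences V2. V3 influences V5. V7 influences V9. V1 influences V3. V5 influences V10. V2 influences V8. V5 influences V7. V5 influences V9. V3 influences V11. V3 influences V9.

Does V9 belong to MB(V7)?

Yes

V9 is a child of V7.
So V9 ∈ MB(V7).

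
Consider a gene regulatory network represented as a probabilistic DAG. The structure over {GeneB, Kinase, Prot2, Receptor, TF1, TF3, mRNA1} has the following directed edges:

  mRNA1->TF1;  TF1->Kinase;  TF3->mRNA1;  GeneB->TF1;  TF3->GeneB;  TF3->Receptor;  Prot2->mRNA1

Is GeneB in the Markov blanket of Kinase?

No

A node's Markov blanket = Pa ∪ Ch ∪ (parents of Ch other than the node itself).
Kinase has no children.
Kinase has parent TF1.
Kinase has no children, so there are no co-parents.
MB(Kinase) = {TF1}; GeneB is not in this set.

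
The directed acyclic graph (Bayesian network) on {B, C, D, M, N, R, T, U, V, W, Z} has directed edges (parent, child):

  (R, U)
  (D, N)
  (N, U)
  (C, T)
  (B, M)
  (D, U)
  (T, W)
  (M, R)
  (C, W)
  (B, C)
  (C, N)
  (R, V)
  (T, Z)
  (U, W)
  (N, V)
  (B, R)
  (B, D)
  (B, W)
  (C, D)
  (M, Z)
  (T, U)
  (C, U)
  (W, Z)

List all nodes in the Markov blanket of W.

{B, C, M, T, U, Z}

By definition, MB(W) is built from W's parents, W's children, and the co-parents of W.
Parents of W: B, C, T, U.
Ch(W) = {Z}.
Parents of each child, excluding W:
  Z: M, T
So the Markov blanket of W is {B, C, M, T, U, Z}.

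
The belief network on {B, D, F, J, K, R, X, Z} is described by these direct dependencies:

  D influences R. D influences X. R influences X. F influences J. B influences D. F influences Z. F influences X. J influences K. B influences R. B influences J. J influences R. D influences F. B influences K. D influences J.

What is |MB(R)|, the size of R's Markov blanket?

5

Parents of R: B, D, J.
Children of R: X.
For each child, the remaining parents (spouses of R):
  parents(X) \ {R} = {D, F}.
MB(R) = {B, D, F, J, X}, which has 5 nodes.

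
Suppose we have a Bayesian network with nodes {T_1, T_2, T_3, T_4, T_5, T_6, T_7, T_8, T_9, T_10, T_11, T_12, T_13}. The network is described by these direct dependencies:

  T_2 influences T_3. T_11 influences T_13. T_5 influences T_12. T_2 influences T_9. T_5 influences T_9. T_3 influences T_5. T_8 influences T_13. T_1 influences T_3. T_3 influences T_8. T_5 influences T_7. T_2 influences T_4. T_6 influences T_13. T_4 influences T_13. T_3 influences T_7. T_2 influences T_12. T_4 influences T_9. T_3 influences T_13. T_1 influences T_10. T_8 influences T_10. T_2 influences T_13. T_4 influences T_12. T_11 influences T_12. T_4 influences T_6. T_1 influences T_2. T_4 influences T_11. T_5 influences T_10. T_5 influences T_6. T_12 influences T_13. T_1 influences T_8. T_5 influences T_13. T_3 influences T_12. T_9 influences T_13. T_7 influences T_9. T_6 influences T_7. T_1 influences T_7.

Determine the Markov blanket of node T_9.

{T_2, T_3, T_4, T_5, T_6, T_7, T_8, T_11, T_12, T_13}

A node's Markov blanket = Pa ∪ Ch ∪ (parents of Ch other than the node itself).
Pa(T_9) = {T_2, T_4, T_5, T_7}.
Ch(T_9) = {T_13}.
Co-parents of T_9 (other parents of its children):
  T_13: T_2, T_3, T_4, T_5, T_6, T_8, T_11, T_12
MB(T_9) = {T_2, T_3, T_4, T_5, T_6, T_7, T_8, T_11, T_12, T_13}.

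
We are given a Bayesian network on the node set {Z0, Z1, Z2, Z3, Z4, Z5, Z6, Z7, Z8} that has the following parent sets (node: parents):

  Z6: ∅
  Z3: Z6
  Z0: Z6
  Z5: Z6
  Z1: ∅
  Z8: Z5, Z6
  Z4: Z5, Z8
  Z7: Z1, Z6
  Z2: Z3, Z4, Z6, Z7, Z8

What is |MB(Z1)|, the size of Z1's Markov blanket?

Pa(Z1) = {}.
Z1's children: Z7.
Other parents of Z1's children:
  Z7 also has parent Z6.
MB(Z1) = {Z6, Z7}, which has 2 nodes.

2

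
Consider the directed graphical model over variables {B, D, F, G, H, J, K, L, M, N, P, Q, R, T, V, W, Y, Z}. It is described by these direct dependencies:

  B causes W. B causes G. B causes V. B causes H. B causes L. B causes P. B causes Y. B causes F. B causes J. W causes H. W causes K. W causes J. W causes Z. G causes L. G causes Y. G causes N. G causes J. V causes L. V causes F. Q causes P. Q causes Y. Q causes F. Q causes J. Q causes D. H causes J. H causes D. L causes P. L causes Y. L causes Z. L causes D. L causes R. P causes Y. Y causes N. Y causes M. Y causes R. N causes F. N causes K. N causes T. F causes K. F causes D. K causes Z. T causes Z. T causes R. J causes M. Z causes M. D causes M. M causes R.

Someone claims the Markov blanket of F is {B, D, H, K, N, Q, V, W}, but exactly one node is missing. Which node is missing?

A node's Markov blanket = Pa ∪ Ch ∪ (parents of Ch other than the node itself).
F's children: D, K.
F has parents B, N, Q, V.
Co-parents of F (other parents of its children):
  K also has parents N, W.
  D's other parents are H, L, Q.
MB(F) = {B, D, H, K, L, N, Q, V, W}.
Comparing with the claimed set, L is missing.

L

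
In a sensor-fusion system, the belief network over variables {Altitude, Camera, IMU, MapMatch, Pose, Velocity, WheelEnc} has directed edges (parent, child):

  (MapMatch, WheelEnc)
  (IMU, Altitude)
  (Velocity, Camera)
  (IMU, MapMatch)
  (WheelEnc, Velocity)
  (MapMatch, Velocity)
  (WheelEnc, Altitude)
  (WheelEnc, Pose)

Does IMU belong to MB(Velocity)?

Velocity's children: Camera.
Velocity has parents MapMatch, WheelEnc.
Co-parents of Velocity (other parents of its children):
  Camera: —
MB(Velocity) = {Camera, MapMatch, WheelEnc}; IMU is not in this set.

No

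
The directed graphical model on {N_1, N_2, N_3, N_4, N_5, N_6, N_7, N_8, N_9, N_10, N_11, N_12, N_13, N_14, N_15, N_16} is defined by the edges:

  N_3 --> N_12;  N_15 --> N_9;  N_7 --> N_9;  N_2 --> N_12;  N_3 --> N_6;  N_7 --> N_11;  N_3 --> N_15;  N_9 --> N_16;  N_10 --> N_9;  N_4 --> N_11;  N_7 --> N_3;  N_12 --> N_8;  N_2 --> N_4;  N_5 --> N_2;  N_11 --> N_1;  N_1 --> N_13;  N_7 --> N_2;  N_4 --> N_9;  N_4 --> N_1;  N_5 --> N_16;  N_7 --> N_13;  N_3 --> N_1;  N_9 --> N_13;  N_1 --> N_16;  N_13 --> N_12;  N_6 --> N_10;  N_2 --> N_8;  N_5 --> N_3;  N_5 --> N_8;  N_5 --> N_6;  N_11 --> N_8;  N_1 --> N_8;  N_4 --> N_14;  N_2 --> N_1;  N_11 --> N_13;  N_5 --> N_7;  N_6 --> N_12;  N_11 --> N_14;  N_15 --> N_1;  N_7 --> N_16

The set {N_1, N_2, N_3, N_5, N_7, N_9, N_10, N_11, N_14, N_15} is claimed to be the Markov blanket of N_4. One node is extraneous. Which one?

N_5

Ch(N_4) = {N_1, N_9, N_11, N_14}.
Pa(N_4) = {N_2}.
For each child, the remaining parents (spouses of N_4):
  N_11 also has parent N_7.
  N_14's other parent is N_11.
  parents(N_9) \ {N_4} = {N_7, N_10, N_15}.
  parents(N_1) \ {N_4} = {N_2, N_3, N_11, N_15}.
MB(N_4) = {N_1, N_2, N_3, N_7, N_9, N_10, N_11, N_14, N_15}.
N_5 is neither a parent, child, nor co-parent of N_4, so it does not belong.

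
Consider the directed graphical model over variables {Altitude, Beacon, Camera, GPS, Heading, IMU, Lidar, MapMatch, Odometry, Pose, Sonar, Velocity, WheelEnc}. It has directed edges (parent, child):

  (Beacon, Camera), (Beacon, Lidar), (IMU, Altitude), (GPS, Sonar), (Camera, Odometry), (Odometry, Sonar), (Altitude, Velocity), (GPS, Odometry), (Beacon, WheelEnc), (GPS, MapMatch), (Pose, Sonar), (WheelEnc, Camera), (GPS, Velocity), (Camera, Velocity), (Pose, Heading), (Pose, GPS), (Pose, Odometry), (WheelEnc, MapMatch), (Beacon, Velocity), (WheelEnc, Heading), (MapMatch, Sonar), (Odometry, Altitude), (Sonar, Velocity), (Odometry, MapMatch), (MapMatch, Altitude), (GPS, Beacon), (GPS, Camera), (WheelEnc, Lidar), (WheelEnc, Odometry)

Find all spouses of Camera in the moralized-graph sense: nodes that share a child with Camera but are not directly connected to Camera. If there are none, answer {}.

{Altitude, Pose, Sonar}

Children of Camera: Odometry, Velocity.
  Odometry also has parents GPS, Pose, WheelEnc.
  parents(Velocity) \ {Camera} = {Altitude, Beacon, GPS, Sonar}.
Excluding nodes already adjacent to Camera (Beacon, GPS, Odometry, Velocity, WheelEnc), the co-parent-only contribution is {Altitude, Pose, Sonar}.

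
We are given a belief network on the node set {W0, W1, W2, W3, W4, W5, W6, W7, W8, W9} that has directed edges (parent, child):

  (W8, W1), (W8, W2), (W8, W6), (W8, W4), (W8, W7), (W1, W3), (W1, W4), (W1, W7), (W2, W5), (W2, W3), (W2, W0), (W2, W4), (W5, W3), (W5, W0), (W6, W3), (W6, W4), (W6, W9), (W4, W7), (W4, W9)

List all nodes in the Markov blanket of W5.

Recall MB(v) = parents ∪ children ∪ spouses, where spouses are the other parents of v's children.
W5 has children W0, W3.
Pa(W5) = {W2}.
Co-parents of W5 (other parents of its children):
  W3's other parents are W1, W2, W6.
  parents(W0) \ {W5} = {W2}.
Taking the union gives {W0, W1, W2, W3, W6}.

{W0, W1, W2, W3, W6}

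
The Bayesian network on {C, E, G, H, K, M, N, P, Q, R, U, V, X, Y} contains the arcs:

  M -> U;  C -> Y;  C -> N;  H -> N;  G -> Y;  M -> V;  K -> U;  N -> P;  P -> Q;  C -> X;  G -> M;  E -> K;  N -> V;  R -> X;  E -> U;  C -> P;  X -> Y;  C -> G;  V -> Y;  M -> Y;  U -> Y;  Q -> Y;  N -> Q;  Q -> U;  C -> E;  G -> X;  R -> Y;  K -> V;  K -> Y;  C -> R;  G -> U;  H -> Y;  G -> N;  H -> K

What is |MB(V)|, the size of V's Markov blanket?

11

Pa(V) = {K, M, N}.
V's children: Y.
Co-parents of V (other parents of its children):
  Y: C, G, H, K, M, Q, R, U, X
MB(V) = {C, G, H, K, M, N, Q, R, U, X, Y}, which has 11 nodes.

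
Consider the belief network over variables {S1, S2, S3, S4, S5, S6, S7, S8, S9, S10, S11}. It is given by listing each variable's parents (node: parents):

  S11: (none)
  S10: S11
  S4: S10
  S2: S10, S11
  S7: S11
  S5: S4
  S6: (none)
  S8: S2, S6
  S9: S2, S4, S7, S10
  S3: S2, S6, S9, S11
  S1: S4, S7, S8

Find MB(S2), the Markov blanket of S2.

A node's Markov blanket = Pa ∪ Ch ∪ (parents of Ch other than the node itself).
Ch(S2) = {S3, S8, S9}.
Parents of S2: S10, S11.
Other parents of S2's children:
  S8's other parent is S6.
  S9's other parents are S4, S7, S10.
  parents(S3) \ {S2} = {S6, S9, S11}.
MB(S2) = {S3, S4, S6, S7, S8, S9, S10, S11}.

{S3, S4, S6, S7, S8, S9, S10, S11}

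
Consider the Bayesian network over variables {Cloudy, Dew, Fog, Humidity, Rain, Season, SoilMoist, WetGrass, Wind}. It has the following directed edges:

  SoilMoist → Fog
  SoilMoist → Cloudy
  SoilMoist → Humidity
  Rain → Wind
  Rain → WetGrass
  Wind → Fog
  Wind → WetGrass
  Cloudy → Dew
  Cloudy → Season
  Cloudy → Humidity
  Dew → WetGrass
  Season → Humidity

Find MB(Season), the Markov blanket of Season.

{Cloudy, Humidity, SoilMoist}

Season has parent Cloudy.
Season has child Humidity.
For each child, the remaining parents (spouses of Season):
  Humidity also has parents Cloudy, SoilMoist.
MB(Season) = {Cloudy, Humidity, SoilMoist}.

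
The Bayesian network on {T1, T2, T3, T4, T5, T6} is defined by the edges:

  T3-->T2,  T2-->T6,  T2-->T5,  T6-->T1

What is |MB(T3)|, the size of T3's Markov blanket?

A node's Markov blanket = Pa ∪ Ch ∪ (parents of Ch other than the node itself).
T3 has no parents.
T3 has child T2.
Parents of each child, excluding T3:
  T2: no additional parents.
MB(T3) = {T2}, which has 1 node.

1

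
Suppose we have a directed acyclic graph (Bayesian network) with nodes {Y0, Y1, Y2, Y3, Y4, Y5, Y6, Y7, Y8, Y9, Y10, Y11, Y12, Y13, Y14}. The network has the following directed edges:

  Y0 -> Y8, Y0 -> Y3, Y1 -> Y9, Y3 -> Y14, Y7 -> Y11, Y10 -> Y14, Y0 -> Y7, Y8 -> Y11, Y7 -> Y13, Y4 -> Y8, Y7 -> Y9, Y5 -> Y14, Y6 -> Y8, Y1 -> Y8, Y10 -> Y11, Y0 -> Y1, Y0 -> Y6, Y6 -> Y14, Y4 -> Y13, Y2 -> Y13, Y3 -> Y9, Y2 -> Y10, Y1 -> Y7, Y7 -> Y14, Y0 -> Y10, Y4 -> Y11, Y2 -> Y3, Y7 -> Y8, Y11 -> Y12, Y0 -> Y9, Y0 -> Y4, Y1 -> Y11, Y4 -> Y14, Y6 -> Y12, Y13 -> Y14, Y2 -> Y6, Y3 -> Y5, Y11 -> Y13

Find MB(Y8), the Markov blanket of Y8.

{Y0, Y1, Y4, Y6, Y7, Y10, Y11}

Children of Y8: Y11.
Y8 has parents Y0, Y1, Y4, Y6, Y7.
Co-parents of Y8 (other parents of its children):
  parents(Y11) \ {Y8} = {Y1, Y4, Y7, Y10}.
MB(Y8) = {Y0, Y1, Y4, Y6, Y7, Y10, Y11}.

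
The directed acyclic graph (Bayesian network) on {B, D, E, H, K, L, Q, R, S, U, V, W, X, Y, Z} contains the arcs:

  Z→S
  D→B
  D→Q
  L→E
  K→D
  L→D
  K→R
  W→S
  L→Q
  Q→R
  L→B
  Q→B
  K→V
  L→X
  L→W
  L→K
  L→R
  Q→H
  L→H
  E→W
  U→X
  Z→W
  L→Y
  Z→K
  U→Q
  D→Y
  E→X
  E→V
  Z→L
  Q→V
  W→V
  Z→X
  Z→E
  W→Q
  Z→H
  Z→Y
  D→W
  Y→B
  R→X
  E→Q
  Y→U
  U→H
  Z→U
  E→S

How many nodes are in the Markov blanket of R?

7

The Markov blanket of a node is its parents, its children, and the other parents of its children.
Parents of R: K, L, Q.
R has child X.
Co-parents of R (other parents of its children):
  parents(X) \ {R} = {E, L, U, Z}.
MB(R) = {E, K, L, Q, U, X, Z}, which has 7 nodes.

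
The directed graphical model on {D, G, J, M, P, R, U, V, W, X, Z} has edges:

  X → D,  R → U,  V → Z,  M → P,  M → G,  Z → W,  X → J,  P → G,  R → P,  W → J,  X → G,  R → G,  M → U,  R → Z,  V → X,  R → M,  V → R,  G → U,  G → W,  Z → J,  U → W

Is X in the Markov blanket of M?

X is a co-parent of M: both are parents of G.
So X ∈ MB(M).

Yes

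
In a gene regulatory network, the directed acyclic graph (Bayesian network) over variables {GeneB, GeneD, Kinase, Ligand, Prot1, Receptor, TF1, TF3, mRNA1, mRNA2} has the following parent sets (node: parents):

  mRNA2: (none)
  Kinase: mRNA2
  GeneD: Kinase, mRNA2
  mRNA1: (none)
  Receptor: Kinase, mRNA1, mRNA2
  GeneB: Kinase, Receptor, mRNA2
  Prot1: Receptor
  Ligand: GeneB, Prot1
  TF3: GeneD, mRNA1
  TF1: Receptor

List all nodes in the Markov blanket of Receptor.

{GeneB, Kinase, Prot1, TF1, mRNA1, mRNA2}

Parents of Receptor: Kinase, mRNA1, mRNA2.
Receptor's children: GeneB, Prot1, TF1.
Co-parents of Receptor (other parents of its children):
  GeneB: Kinase, mRNA2
  Prot1: —
  TF1: —
Union: {Kinase, mRNA1, mRNA2} ∪ {GeneB, Prot1, TF1} ∪ {Kinase, mRNA2} = {GeneB, Kinase, Prot1, TF1, mRNA1, mRNA2}.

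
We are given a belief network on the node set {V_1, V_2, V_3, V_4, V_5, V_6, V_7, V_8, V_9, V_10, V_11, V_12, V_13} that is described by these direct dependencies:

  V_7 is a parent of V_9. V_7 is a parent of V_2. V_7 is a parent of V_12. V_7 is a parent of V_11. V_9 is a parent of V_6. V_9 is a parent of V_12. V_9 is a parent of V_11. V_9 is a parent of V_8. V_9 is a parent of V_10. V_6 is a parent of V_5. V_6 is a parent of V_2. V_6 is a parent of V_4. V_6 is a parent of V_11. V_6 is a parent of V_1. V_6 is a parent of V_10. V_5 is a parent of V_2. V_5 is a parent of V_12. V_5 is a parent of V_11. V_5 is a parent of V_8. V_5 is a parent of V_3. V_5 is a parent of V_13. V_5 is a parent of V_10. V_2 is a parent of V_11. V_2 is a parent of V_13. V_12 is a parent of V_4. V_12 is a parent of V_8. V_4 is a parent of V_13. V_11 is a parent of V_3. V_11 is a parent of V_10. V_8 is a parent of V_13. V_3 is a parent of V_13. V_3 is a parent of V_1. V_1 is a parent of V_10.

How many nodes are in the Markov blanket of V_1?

The Markov blanket of a node is its parents, its children, and the other parents of its children.
Parents of V_1: V_3, V_6.
Children of V_1: V_10.
Co-parents of V_1 (other parents of its children):
  V_10: V_5, V_6, V_9, V_11
MB(V_1) = {V_3, V_5, V_6, V_9, V_10, V_11}, which has 6 nodes.

6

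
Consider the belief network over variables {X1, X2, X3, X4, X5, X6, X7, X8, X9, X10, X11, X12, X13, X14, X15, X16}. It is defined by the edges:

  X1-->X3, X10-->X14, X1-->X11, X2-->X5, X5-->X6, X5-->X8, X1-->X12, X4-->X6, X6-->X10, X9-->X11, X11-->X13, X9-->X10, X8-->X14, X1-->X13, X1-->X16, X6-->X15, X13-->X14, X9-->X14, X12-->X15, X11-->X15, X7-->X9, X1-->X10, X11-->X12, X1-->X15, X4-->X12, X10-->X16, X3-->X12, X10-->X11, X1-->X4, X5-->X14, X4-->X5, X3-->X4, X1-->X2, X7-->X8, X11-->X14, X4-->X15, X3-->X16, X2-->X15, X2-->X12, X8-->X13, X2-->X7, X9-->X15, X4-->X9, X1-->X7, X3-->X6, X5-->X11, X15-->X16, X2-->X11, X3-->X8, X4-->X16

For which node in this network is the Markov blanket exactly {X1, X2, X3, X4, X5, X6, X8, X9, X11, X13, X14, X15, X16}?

X10

The target node must have every member of {X1, X2, X3, X4, X5, X6, X8, X9, X11, X13, X14, X15, X16} as a parent, child, or co-parent, and no others.
Parents of X10: X1, X6, X9; children: X11, X14, X16; co-parents: X1, X2, X3, X4, X5, X8, X9, X11, X13, X15.
These exactly cover the given set, so the node is X10.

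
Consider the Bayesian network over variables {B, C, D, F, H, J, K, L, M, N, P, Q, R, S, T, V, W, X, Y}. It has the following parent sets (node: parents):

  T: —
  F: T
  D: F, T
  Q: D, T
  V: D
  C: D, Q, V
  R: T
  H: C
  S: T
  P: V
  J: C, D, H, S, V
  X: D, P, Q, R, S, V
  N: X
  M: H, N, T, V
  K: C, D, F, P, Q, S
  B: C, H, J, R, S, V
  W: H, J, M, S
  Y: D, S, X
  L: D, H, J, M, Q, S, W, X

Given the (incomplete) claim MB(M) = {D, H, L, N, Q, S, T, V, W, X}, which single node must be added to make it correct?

Parents of M: H, N, T, V.
Ch(M) = {L, W}.
Other parents of M's children:
  W also has parents H, J, S.
  parents(L) \ {M} = {D, H, J, Q, S, W, X}.
MB(M) = {D, H, J, L, N, Q, S, T, V, W, X}.
Comparing with the claimed set, J is missing.

J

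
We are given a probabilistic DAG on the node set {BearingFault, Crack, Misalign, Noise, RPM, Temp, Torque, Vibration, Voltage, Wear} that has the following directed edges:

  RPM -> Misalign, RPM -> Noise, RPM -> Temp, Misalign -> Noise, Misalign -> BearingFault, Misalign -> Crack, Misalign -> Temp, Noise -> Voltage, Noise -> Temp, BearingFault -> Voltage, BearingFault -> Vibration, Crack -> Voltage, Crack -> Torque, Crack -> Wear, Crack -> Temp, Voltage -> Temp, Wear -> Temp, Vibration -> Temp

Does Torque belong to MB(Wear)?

No

The Markov blanket of a node is its parents, its children, and the other parents of its children.
Pa(Wear) = {Crack}.
Wear's children: Temp.
Co-parents of Wear (other parents of its children):
  Temp: Crack, Misalign, Noise, RPM, Vibration, Voltage
MB(Wear) = {Crack, Misalign, Noise, RPM, Temp, Vibration, Voltage}; Torque is not in this set.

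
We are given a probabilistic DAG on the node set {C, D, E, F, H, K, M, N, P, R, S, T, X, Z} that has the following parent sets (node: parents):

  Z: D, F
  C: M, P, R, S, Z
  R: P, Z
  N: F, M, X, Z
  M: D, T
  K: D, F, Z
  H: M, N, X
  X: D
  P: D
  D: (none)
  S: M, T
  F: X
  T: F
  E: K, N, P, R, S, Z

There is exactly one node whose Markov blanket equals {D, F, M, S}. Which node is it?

T

The target node must have every member of {D, F, M, S} as a parent, child, or co-parent, and no others.
Parents of T: F; children: M, S; co-parents: D, M.
These exactly cover the given set, so the node is T.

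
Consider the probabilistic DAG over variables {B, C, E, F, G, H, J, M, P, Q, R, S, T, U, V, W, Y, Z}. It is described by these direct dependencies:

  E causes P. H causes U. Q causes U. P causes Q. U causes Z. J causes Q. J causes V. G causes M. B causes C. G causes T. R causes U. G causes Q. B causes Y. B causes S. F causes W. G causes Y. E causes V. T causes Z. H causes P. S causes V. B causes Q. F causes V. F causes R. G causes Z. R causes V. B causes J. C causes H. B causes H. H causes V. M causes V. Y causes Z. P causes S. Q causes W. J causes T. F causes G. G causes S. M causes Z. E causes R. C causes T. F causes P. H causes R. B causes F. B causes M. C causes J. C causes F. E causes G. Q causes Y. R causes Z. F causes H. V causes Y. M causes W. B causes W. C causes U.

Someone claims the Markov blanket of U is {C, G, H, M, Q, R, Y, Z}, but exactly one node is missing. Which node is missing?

T

Pa(U) = {C, H, Q, R}.
U has child Z.
For each child, the remaining parents (spouses of U):
  Z also has parents G, M, R, T, Y.
MB(U) = {C, G, H, M, Q, R, T, Y, Z}.
Comparing with the claimed set, T is missing.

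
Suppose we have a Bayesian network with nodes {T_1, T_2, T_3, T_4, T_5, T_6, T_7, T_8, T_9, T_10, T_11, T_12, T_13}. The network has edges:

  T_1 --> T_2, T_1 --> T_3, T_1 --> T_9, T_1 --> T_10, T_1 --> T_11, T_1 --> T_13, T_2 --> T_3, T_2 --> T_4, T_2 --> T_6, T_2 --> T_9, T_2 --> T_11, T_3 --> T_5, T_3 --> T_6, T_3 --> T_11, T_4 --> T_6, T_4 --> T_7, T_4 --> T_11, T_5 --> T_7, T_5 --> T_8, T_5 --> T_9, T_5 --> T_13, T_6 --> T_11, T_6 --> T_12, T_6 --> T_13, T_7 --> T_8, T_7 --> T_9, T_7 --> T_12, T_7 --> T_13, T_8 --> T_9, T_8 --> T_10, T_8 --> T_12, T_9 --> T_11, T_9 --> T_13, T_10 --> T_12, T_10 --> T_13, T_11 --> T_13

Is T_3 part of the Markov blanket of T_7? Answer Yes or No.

No

A node's Markov blanket = Pa ∪ Ch ∪ (parents of Ch other than the node itself).
T_7 has parents T_4, T_5.
Ch(T_7) = {T_8, T_9, T_12, T_13}.
Parents of each child, excluding T_7:
  T_8 also has parent T_5.
  T_9's other parents are T_1, T_2, T_5, T_8.
  T_12's other parents are T_6, T_8, T_10.
  T_13's other parents are T_1, T_5, T_6, T_9, T_10, T_11.
MB(T_7) = {T_1, T_2, T_4, T_5, T_6, T_8, T_9, T_10, T_11, T_12, T_13}; T_3 is not in this set.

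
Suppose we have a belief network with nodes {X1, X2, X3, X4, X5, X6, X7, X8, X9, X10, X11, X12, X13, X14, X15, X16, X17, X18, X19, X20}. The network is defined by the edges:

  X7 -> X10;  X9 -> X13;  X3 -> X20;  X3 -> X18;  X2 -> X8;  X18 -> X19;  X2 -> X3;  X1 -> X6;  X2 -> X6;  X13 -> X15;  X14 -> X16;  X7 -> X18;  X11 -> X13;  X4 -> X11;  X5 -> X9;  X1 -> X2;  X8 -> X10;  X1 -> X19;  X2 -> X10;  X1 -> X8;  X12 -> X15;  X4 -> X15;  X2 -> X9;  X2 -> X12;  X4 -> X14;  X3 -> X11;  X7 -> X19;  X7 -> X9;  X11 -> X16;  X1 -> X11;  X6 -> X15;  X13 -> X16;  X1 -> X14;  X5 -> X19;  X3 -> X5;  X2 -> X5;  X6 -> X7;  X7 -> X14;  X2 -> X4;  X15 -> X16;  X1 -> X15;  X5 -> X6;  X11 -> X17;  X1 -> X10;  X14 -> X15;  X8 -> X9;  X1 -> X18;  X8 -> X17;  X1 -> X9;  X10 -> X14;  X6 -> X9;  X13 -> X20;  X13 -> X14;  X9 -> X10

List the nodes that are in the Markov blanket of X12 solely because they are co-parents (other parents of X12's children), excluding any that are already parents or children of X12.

{X1, X4, X6, X13, X14}

Children of X12: X15.
  X15: X1, X4, X6, X13, X14
Excluding nodes already adjacent to X12 (X2, X15), the co-parent-only contribution is {X1, X4, X6, X13, X14}.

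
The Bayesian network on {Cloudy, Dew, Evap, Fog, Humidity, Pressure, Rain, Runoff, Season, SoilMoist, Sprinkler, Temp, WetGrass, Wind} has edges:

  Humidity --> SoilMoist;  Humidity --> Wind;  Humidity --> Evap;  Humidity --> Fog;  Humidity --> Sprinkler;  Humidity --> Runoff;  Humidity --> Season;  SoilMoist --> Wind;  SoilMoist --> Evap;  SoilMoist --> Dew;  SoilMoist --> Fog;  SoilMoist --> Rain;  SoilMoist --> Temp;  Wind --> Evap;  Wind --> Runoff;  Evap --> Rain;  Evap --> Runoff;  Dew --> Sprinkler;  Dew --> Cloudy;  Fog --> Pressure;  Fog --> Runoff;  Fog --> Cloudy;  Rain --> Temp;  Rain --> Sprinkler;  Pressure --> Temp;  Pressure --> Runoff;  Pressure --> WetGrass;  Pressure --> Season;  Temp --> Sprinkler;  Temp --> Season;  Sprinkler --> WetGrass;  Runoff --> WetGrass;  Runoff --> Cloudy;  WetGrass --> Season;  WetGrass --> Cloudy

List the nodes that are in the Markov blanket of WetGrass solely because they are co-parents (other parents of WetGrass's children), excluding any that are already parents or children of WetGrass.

{Dew, Fog, Humidity, Temp}

Children of WetGrass: Cloudy, Season.
  Season: Humidity, Pressure, Temp
  Cloudy: Dew, Fog, Runoff
Excluding nodes already adjacent to WetGrass (Cloudy, Pressure, Runoff, Season, Sprinkler), the co-parent-only contribution is {Dew, Fog, Humidity, Temp}.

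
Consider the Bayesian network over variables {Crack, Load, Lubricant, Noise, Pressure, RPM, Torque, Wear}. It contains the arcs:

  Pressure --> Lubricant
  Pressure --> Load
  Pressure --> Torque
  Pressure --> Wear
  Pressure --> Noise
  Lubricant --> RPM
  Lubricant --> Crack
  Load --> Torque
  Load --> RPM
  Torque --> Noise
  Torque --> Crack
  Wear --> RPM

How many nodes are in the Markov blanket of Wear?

4

Wear has child RPM.
Parents of Wear: Pressure.
For each child, the remaining parents (spouses of Wear):
  RPM also has parents Load, Lubricant.
MB(Wear) = {Load, Lubricant, Pressure, RPM}, which has 4 nodes.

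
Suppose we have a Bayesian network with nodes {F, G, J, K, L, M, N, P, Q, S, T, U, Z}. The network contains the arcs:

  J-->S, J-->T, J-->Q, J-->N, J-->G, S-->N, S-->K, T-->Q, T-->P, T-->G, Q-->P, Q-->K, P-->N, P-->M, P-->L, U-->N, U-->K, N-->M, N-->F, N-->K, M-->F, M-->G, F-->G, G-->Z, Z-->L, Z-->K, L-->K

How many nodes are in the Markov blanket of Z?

A node's Markov blanket = Pa ∪ Ch ∪ (parents of Ch other than the node itself).
Pa(Z) = {G}.
Z has children K, L.
Co-parents of Z (other parents of its children):
  L's other parent is P.
  parents(K) \ {Z} = {L, N, Q, S, U}.
MB(Z) = {G, K, L, N, P, Q, S, U}, which has 8 nodes.

8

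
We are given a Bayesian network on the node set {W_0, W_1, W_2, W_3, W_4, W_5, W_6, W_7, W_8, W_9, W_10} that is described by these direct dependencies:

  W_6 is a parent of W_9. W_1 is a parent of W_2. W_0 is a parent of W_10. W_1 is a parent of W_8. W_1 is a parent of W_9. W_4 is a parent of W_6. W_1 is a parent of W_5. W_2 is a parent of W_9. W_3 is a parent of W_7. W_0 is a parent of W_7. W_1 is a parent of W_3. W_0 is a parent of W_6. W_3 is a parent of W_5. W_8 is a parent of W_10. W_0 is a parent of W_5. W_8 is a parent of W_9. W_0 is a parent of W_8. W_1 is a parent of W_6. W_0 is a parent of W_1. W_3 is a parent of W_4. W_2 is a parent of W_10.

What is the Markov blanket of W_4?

{W_0, W_1, W_3, W_6}

W_4 has parent W_3.
Children of W_4: W_6.
For each child, the remaining parents (spouses of W_4):
  W_6: W_0, W_1
MB(W_4) = {W_0, W_1, W_3, W_6}.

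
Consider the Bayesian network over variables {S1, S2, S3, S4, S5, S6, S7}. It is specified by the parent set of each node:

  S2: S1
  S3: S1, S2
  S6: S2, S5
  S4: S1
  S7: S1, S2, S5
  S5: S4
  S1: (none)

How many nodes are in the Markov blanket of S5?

Children of S5: S6, S7.
S5's parents: S4.
For each child, the remaining parents (spouses of S5):
  parents(S6) \ {S5} = {S2}.
  S7's other parents are S1, S2.
MB(S5) = {S1, S2, S4, S6, S7}, which has 5 nodes.

5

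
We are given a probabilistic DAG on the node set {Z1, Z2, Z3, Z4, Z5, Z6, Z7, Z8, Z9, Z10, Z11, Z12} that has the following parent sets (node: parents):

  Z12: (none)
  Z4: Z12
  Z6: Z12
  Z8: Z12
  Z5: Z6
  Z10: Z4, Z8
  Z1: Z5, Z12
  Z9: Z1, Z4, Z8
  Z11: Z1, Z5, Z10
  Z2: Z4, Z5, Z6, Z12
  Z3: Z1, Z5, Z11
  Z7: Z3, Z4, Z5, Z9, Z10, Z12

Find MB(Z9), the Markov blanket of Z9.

By definition, MB(Z9) is built from Z9's parents, Z9's children, and the co-parents of Z9.
Parents of Z9: Z1, Z4, Z8.
Z9 has child Z7.
Parents of each child, excluding Z9:
  Z7 also has parents Z3, Z4, Z5, Z10, Z12.
So the Markov blanket of Z9 is {Z1, Z3, Z4, Z5, Z7, Z8, Z10, Z12}.

{Z1, Z3, Z4, Z5, Z7, Z8, Z10, Z12}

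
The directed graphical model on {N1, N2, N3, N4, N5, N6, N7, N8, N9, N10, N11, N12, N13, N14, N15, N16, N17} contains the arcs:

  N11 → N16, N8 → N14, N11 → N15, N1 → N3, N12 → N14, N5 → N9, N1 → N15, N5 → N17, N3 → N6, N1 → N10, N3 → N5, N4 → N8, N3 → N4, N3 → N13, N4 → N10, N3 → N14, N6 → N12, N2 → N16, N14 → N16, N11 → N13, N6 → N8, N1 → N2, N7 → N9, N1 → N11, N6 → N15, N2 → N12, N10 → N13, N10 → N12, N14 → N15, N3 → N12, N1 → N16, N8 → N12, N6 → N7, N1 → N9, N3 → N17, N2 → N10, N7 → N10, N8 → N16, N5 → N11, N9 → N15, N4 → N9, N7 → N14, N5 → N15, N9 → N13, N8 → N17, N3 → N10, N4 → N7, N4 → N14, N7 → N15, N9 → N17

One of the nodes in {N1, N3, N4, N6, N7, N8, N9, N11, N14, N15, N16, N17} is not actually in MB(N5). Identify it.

N16

By definition, MB(N5) is built from N5's parents, N5's children, and the co-parents of N5.
Pa(N5) = {N3}.
Ch(N5) = {N9, N11, N15, N17}.
For each child, the remaining parents (spouses of N5):
  N9: N1, N4, N7
  N11: N1
  N15: N1, N6, N7, N9, N11, N14
  N17: N3, N8, N9
MB(N5) = {N1, N3, N4, N6, N7, N8, N9, N11, N14, N15, N17}.
N16 is neither a parent, child, nor co-parent of N5, so it does not belong.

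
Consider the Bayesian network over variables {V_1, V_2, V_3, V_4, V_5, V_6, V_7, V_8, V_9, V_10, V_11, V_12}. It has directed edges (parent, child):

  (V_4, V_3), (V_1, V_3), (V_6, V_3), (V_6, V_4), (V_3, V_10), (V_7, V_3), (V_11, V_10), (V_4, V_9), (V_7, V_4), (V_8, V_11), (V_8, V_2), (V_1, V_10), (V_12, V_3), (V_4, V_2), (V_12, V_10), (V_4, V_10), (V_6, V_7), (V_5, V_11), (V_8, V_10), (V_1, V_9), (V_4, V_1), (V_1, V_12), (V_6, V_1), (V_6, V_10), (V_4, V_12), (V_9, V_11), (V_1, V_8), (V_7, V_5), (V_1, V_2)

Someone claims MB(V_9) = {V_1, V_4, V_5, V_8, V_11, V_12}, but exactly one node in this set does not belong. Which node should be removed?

V_12

Children of V_9: V_11.
Pa(V_9) = {V_1, V_4}.
Parents of each child, excluding V_9:
  V_11 also has parents V_5, V_8.
MB(V_9) = {V_1, V_4, V_5, V_8, V_11}.
V_12 is neither a parent, child, nor co-parent of V_9, so it does not belong.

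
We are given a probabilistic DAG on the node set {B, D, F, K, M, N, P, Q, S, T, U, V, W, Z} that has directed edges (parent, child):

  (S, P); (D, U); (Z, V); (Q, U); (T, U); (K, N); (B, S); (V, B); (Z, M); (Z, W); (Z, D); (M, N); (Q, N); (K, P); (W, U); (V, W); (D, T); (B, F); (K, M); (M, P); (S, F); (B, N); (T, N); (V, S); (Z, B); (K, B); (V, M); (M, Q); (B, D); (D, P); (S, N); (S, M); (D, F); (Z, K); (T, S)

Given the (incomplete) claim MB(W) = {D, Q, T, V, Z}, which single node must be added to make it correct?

U

Parents of W: V, Z.
Ch(W) = {U}.
Co-parents of W (other parents of its children):
  U also has parents D, Q, T.
MB(W) = {D, Q, T, U, V, Z}.
Comparing with the claimed set, U is missing.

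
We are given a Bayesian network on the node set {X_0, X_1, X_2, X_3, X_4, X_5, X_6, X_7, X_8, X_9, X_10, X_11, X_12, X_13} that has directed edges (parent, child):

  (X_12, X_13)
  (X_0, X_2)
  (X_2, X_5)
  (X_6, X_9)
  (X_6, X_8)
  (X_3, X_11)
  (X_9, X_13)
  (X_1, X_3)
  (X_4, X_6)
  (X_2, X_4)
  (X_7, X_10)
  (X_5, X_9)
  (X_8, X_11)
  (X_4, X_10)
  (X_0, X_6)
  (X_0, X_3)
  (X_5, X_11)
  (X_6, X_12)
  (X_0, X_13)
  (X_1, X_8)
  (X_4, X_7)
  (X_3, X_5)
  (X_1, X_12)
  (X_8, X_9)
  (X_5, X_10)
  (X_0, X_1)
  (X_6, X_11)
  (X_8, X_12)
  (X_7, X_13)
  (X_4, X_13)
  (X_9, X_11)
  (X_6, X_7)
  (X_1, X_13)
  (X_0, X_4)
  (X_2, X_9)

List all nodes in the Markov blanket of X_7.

Children of X_7: X_10, X_13.
X_7's parents: X_4, X_6.
Other parents of X_7's children:
  X_10's other parents are X_4, X_5.
  X_13's other parents are X_0, X_1, X_4, X_9, X_12.
MB(X_7) = {X_0, X_1, X_4, X_5, X_6, X_9, X_10, X_12, X_13}.

{X_0, X_1, X_4, X_5, X_6, X_9, X_10, X_12, X_13}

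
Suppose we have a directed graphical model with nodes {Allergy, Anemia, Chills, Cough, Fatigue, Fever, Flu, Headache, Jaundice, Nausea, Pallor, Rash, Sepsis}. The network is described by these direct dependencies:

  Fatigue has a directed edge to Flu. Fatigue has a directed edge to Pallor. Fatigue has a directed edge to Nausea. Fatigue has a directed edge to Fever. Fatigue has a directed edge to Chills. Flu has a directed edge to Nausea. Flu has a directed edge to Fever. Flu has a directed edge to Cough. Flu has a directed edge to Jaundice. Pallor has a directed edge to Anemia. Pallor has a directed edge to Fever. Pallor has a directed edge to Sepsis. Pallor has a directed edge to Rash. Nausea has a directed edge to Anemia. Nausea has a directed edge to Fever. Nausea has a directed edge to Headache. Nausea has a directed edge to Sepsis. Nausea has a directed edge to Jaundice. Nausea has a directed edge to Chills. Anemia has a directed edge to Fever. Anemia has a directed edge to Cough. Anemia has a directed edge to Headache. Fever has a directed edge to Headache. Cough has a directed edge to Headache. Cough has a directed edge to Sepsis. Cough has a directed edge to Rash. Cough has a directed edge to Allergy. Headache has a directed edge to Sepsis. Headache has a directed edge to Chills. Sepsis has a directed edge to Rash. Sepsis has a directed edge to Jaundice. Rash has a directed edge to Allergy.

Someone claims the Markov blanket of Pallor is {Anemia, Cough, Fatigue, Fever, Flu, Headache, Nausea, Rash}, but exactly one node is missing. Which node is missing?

Pallor has parent Fatigue.
Pallor has children Anemia, Fever, Rash, Sepsis.
Other parents of Pallor's children:
  Anemia's other parent is Nausea.
  Fever's other parents are Anemia, Fatigue, Flu, Nausea.
  parents(Sepsis) \ {Pallor} = {Cough, Headache, Nausea}.
  Rash's other parents are Cough, Sepsis.
MB(Pallor) = {Anemia, Cough, Fatigue, Fever, Flu, Headache, Nausea, Rash, Sepsis}.
Comparing with the claimed set, Sepsis is missing.

Sepsis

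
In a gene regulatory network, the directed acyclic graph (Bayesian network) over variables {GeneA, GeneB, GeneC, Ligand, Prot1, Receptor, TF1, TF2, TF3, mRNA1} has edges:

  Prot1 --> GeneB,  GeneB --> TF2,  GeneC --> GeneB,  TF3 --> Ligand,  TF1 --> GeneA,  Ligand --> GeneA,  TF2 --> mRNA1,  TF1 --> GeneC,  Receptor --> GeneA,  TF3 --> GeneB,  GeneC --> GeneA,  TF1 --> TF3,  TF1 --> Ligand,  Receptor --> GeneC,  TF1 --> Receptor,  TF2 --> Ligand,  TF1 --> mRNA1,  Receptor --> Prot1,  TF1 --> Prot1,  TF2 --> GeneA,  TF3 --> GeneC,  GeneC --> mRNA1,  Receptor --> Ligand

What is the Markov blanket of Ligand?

Parents of Ligand: Receptor, TF1, TF2, TF3.
Children of Ligand: GeneA.
Co-parents of Ligand (other parents of its children):
  GeneA's other parents are GeneC, Receptor, TF1, TF2.
Union: {Receptor, TF1, TF2, TF3} ∪ {GeneA} ∪ {GeneC, Receptor, TF1, TF2} = {GeneA, GeneC, Receptor, TF1, TF2, TF3}.

{GeneA, GeneC, Receptor, TF1, TF2, TF3}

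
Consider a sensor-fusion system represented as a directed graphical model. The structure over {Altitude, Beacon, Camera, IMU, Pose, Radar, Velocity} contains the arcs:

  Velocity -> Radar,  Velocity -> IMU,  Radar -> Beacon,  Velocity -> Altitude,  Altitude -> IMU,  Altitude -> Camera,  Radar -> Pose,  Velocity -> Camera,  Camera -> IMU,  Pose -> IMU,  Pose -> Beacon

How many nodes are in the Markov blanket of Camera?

Pa(Camera) = {Altitude, Velocity}.
Children of Camera: IMU.
Other parents of Camera's children:
  IMU's other parents are Altitude, Pose, Velocity.
MB(Camera) = {Altitude, IMU, Pose, Velocity}, which has 4 nodes.

4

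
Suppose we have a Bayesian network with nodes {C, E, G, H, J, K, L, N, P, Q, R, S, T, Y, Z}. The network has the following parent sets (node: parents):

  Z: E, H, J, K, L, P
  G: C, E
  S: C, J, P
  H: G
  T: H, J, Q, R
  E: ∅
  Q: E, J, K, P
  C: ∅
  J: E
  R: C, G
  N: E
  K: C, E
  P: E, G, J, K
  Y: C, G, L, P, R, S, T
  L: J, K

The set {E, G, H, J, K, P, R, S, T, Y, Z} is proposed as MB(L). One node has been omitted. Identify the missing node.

A node's Markov blanket = Pa ∪ Ch ∪ (parents of Ch other than the node itself).
L has parents J, K.
L's children: Y, Z.
Other parents of L's children:
  Y: C, G, P, R, S, T
  Z: E, H, J, K, P
MB(L) = {C, E, G, H, J, K, P, R, S, T, Y, Z}.
Comparing with the claimed set, C is missing.

C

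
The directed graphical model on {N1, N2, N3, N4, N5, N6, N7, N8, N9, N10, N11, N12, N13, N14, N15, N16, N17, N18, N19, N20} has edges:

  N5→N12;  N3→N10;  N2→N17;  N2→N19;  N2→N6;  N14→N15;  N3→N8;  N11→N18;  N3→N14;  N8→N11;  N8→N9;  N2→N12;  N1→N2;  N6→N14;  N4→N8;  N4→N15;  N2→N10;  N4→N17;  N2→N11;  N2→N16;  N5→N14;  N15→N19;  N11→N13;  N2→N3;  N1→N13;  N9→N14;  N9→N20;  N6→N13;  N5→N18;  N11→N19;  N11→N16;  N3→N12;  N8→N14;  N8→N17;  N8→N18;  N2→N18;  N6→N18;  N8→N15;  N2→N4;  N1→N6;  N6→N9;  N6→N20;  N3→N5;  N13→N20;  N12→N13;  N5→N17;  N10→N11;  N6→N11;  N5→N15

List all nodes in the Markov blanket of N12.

{N1, N2, N3, N5, N6, N11, N13}

A node's Markov blanket = Pa ∪ Ch ∪ (parents of Ch other than the node itself).
N12's parents: N2, N3, N5.
Ch(N12) = {N13}.
Other parents of N12's children:
  N13's other parents are N1, N6, N11.
Taking the union gives {N1, N2, N3, N5, N6, N11, N13}.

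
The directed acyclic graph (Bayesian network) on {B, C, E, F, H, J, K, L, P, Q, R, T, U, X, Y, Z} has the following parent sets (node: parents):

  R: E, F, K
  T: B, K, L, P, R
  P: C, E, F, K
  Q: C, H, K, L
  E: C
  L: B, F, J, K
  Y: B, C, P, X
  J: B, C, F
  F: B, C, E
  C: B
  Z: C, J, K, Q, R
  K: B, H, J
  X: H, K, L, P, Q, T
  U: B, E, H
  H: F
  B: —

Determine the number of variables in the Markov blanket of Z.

Parents of Z: C, J, K, Q, R.
Ch(Z) = {}.
With no children, Z has no spouses; the co-parent set is empty.
MB(Z) = {C, J, K, Q, R}, which has 5 nodes.

5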